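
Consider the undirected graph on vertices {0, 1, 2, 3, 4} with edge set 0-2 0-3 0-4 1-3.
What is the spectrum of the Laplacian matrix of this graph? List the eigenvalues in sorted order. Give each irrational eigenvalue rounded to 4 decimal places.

Each diagonal entry of L is the vertex degree and each off-diagonal entry is -1 where an edge is present, 0 otherwise; in the order [0, 1, 2, 3, 4] the diagonal is [3, 1, 1, 2, 1]. Since every row of L sums to 0, the all-ones vector is in the kernel and 0 is an eigenvalue.

[0, 0.5188, 1, 2.3111, 4.1701]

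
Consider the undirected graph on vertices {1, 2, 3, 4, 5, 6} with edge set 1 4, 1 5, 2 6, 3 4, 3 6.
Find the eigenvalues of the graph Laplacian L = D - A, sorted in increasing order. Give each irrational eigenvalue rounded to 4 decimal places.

[0, 0.2679, 1, 2, 3, 3.7321]

Each diagonal entry of L is the vertex degree and each off-diagonal entry is -1 where an edge is present, 0 otherwise; in the order [1, 2, 3, 4, 5, 6] the diagonal is [2, 1, 2, 2, 1, 2]. L is symmetric positive semidefinite, so every eigenvalue is real and nonnegative. The single zero eigenvalue shows the graph is connected.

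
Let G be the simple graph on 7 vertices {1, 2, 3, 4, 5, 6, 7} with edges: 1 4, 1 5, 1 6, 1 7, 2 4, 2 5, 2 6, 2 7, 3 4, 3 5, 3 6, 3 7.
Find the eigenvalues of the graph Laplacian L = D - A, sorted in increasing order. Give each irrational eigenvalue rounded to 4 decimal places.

Each diagonal entry of L is the vertex degree and each off-diagonal entry is -1 where an edge is present, 0 otherwise; in the order [1, 2, 3, 4, 5, 6, 7] the diagonal is [4, 4, 4, 3, 3, 3, 3]. Diagonalising L (or applying a numerical eigensolver to the 7x7 matrix) gives the spectrum above. The largest eigenvalue, 7, is at most the vertex count 7.

[0, 3, 3, 3, 4, 4, 7]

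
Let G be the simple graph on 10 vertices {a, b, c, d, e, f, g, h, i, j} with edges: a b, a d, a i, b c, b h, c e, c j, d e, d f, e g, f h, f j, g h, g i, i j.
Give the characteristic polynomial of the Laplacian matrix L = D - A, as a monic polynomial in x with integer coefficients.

x^10 - 30x^9 + 390x^8 - 2880x^7 + 13305x^6 - 39882x^5 + 77640x^4 - 94800x^3 + 66000x^2 - 20000x

Reading degrees in the order [a, b, c, d, e, f, g, h, i, j] gives [3, 3, 3, 3, 3, 3, 3, 3, 3, 3]; set D = diag(3, 3, 3, 3, 3, 3, 3, 3, 3, 3) and form L = D - A. The eigenvalues of L are [0, 2, 2, 2, 2, 2, 5, 5, 5, 5]; the characteristic polynomial is the product of (x - lambda_i), which multiplies out to x^10 - 30x^9 + 390x^8 - 2880x^7 + 13305x^6 - 39882x^5 + 77640x^4 - 94800x^3 + 66000x^2 - 20000x. The coefficient of x^9 equals -trace(L) = -30, matching the sum of degrees.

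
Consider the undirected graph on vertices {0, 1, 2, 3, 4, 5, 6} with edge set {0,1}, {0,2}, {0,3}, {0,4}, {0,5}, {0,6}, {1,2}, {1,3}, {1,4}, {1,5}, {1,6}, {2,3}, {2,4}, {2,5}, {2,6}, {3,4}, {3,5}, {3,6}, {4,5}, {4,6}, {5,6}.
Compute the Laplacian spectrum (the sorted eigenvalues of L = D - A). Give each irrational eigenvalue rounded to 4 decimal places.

[0, 7, 7, 7, 7, 7, 7]

With the vertex order [0, 1, 2, 3, 4, 5, 6], the degrees are [6, 6, 6, 6, 6, 6, 6], giving D = diag(6, 6, 6, 6, 6, 6, 6) and L = D - A. Diagonalising L (or applying a numerical eigensolver to the 7x7 matrix) gives the spectrum above. The single zero eigenvalue shows the graph is connected. The largest eigenvalue, 7, is at most the vertex count 7. By the matrix-tree theorem the graph has (1/7) * product of the nonzero eigenvalues = 16807 spanning trees.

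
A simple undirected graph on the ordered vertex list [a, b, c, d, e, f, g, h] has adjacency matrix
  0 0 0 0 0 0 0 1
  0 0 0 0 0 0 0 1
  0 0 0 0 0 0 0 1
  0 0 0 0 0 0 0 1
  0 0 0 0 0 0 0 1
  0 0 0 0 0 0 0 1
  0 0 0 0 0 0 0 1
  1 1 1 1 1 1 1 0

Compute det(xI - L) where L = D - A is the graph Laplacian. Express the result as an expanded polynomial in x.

Each diagonal entry of L is the vertex degree and each off-diagonal entry is -1 where an edge is present, 0 otherwise; in the order [a, b, c, d, e, f, g, h] the diagonal is [1, 1, 1, 1, 1, 1, 1, 7]. Computing det(xI - L) by cofactor expansion (or equivalently via sum-over-permutations) gives x^8 - 14x^7 + 63x^6 - 140x^5 + 175x^4 - 126x^3 + 49x^2 - 8x. The constant term is 0 because L is singular (the all-ones vector lies in its kernel). By the matrix-tree theorem the graph has (1/8) * product of the nonzero eigenvalues = 1 spanning tree.

x^8 - 14x^7 + 63x^6 - 140x^5 + 175x^4 - 126x^3 + 49x^2 - 8x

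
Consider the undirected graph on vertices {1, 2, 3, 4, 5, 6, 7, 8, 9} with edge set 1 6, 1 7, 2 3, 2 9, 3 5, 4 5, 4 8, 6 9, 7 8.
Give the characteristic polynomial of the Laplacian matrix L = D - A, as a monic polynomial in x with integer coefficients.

x^9 - 18x^8 + 135x^7 - 546x^6 + 1287x^5 - 1782x^4 + 1386x^3 - 540x^2 + 81x

Each diagonal entry of L is the vertex degree and each off-diagonal entry is -1 where an edge is present, 0 otherwise; in the order [1, 2, 3, 4, 5, 6, 7, 8, 9] the diagonal is [2, 2, 2, 2, 2, 2, 2, 2, 2]. Computing det(xI - L) by cofactor expansion (or equivalently via sum-over-permutations) gives x^9 - 18x^8 + 135x^7 - 546x^6 + 1287x^5 - 1782x^4 + 1386x^3 - 540x^2 + 81x. The constant term is 0 because L is singular (the all-ones vector lies in its kernel). The eigenvalues sum to 18, which equals trace(L) = 2|E|.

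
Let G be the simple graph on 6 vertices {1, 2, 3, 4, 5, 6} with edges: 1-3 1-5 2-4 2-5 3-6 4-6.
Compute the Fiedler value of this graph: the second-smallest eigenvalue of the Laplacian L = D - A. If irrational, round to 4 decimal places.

1

Reading degrees in the order [1, 2, 3, 4, 5, 6] gives [2, 2, 2, 2, 2, 2]; set D = diag(2, 2, 2, 2, 2, 2) and form L = D - A. The smallest Laplacian eigenvalue is always 0. The next one, lambda_2 = 1, measures how hard the graph is to disconnect: larger values mean better connectivity. The eigenvalues sum to 12, which equals trace(L) = 2|E|.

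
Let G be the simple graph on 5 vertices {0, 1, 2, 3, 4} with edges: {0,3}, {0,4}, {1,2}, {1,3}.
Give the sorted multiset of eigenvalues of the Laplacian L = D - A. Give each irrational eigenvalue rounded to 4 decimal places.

Reading degrees in the order [0, 1, 2, 3, 4] gives [2, 2, 1, 2, 1]; set D = diag(2, 2, 1, 2, 1) and form L = D - A. Since every row of L sums to 0, the all-ones vector is in the kernel and 0 is an eigenvalue. The single zero eigenvalue shows the graph is connected.

[0, 0.3820, 1.3820, 2.6180, 3.6180]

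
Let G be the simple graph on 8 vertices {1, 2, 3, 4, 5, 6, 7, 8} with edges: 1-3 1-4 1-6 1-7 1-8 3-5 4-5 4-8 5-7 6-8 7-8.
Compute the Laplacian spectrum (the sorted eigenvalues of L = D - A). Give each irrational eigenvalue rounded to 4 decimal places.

[0, 0, 1.4516, 2.2298, 3, 3.6452, 5.3372, 6.3362]

Each diagonal entry of L is the vertex degree and each off-diagonal entry is -1 where an edge is present, 0 otherwise; in the order [1, 2, 3, 4, 5, 6, 7, 8] the diagonal is [5, 0, 2, 3, 3, 2, 3, 4]. Diagonalising L (or applying a numerical eigensolver to the 8x8 matrix) gives the spectrum above. The 2 zero eigenvalues correspond to the 2 connected components. The largest eigenvalue, 6.3362, is at most the vertex count 8.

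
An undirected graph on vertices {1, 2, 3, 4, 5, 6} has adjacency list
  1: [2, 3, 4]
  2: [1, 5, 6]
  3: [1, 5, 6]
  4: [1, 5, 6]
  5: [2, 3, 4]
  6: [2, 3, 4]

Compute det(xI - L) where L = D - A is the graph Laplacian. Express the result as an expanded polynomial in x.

With the vertex order [1, 2, 3, 4, 5, 6], the degrees are [3, 3, 3, 3, 3, 3], giving D = diag(3, 3, 3, 3, 3, 3) and L = D - A. Computing det(xI - L) by cofactor expansion (or equivalently via sum-over-permutations) gives x^6 - 18x^5 + 126x^4 - 432x^3 + 729x^2 - 486x. The constant term is 0 because L is singular (the all-ones vector lies in its kernel). By the matrix-tree theorem the graph has (1/6) * product of the nonzero eigenvalues = 81 spanning trees.

x^6 - 18x^5 + 126x^4 - 432x^3 + 729x^2 - 486x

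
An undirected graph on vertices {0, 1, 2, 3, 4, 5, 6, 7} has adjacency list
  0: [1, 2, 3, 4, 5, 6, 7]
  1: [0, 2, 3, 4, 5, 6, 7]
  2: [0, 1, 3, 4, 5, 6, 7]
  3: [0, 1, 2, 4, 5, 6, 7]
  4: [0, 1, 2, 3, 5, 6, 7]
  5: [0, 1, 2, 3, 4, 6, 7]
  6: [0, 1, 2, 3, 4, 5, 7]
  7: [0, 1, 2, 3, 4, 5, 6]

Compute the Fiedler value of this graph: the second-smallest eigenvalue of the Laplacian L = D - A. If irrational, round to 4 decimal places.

8

Reading degrees in the order [0, 1, 2, 3, 4, 5, 6, 7] gives [7, 7, 7, 7, 7, 7, 7, 7]; set D = diag(7, 7, 7, 7, 7, 7, 7, 7) and form L = D - A. Computing the eigenvalues of L and sorting gives [0, 8, 8, 8, 8, 8, 8, 8]. The Fiedler value lambda_2 = 8 is strictly positive, so the graph is connected. There is one zero in the spectrum, matching the 1 component.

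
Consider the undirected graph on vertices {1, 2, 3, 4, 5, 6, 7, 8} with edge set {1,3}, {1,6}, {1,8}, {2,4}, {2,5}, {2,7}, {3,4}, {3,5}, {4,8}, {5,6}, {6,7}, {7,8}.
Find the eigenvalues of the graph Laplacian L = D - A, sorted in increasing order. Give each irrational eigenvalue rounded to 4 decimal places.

Each diagonal entry of L is the vertex degree and each off-diagonal entry is -1 where an edge is present, 0 otherwise; in the order [1, 2, 3, 4, 5, 6, 7, 8] the diagonal is [3, 3, 3, 3, 3, 3, 3, 3]. L is symmetric positive semidefinite, so every eigenvalue is real and nonnegative. The single zero eigenvalue shows the graph is connected. The largest eigenvalue, 6, is at most the vertex count 8.

[0, 2, 2, 2, 4, 4, 4, 6]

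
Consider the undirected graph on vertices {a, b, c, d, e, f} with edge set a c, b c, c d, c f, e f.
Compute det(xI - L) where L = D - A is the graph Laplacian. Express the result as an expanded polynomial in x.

x^6 - 10x^5 + 33x^4 - 46x^3 + 28x^2 - 6x

Reading degrees in the order [a, b, c, d, e, f] gives [1, 1, 4, 1, 1, 2]; set D = diag(1, 1, 4, 1, 1, 2) and form L = D - A. Computing det(xI - L) by cofactor expansion (or equivalently via sum-over-permutations) gives x^6 - 10x^5 + 33x^4 - 46x^3 + 28x^2 - 6x. The coefficient of x^5 equals -trace(L) = -10, matching the sum of degrees.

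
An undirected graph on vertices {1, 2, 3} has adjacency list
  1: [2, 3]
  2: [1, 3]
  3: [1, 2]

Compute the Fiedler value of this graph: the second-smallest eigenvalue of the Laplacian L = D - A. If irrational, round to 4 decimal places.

3

Reading degrees in the order [1, 2, 3] gives [2, 2, 2]; set D = diag(2, 2, 2) and form L = D - A. The sorted Laplacian eigenvalues are [0, 3, 3]; the algebraic connectivity is the second entry, 3. The largest eigenvalue, 3, is at most the vertex count 3.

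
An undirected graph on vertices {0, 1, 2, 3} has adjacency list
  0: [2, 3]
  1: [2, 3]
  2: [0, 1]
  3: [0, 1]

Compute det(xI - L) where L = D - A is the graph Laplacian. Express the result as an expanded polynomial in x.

x^4 - 8x^3 + 20x^2 - 16x

With the vertex order [0, 1, 2, 3], the degrees are [2, 2, 2, 2], giving D = diag(2, 2, 2, 2) and L = D - A. L has integer entries, so p(x) = det(xI - L) has integer coefficients. Expanding the determinant yields x^4 - 8x^3 + 20x^2 - 16x. The coefficient of x^3 equals -trace(L) = -8, matching the sum of degrees. The eigenvalues sum to 8, which equals trace(L) = 2|E|.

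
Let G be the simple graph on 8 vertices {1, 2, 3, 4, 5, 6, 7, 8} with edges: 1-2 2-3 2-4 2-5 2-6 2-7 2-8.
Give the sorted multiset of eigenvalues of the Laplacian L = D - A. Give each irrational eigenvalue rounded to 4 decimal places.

Reading degrees in the order [1, 2, 3, 4, 5, 6, 7, 8] gives [1, 7, 1, 1, 1, 1, 1, 1]; set D = diag(1, 7, 1, 1, 1, 1, 1, 1) and form L = D - A. Since every row of L sums to 0, the all-ones vector is in the kernel and 0 is an eigenvalue. The single zero eigenvalue shows the graph is connected. By the matrix-tree theorem the graph has (1/8) * product of the nonzero eigenvalues = 1 spanning tree.

[0, 1, 1, 1, 1, 1, 1, 8]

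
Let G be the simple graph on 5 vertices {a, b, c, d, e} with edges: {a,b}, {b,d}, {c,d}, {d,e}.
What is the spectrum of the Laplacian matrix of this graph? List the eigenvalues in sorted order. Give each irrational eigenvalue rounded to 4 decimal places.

[0, 0.5188, 1, 2.3111, 4.1701]

Each diagonal entry of L is the vertex degree and each off-diagonal entry is -1 where an edge is present, 0 otherwise; in the order [a, b, c, d, e] the diagonal is [1, 2, 1, 3, 1]. The multiplicity of 0 as a Laplacian eigenvalue equals the number of connected components. The eigenvalues sum to 8, which equals trace(L) = 2|E|.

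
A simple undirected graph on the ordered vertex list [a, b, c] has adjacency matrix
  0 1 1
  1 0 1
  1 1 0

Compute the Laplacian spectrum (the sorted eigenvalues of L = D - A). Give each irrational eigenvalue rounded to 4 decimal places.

[0, 3, 3]

Reading degrees in the order [a, b, c] gives [2, 2, 2]; set D = diag(2, 2, 2) and form L = D - A. The multiplicity of 0 as a Laplacian eigenvalue equals the number of connected components. The single zero eigenvalue shows the graph is connected. There is one zero in the spectrum, matching the 1 component.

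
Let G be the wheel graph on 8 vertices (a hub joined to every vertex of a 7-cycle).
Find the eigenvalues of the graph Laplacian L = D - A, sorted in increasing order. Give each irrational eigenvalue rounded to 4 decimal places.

The graph has 8 vertices and degree multiset [7, 3, 3, 3, 3, 3, 3, 3]; D is the diagonal matrix of degrees and L = D - A. Diagonalising L (or applying a numerical eigensolver to the 8x8 matrix) gives the spectrum above. There is one zero in the spectrum, matching the 1 component.

[0, 1.7530, 1.7530, 3.4450, 3.4450, 4.8019, 4.8019, 8]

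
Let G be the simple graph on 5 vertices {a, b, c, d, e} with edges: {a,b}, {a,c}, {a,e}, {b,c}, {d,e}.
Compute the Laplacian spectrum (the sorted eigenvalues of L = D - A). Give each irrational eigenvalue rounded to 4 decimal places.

With the vertex order [a, b, c, d, e], the degrees are [3, 2, 2, 1, 2], giving D = diag(3, 2, 2, 1, 2) and L = D - A. Since every row of L sums to 0, the all-ones vector is in the kernel and 0 is an eigenvalue. The single zero eigenvalue shows the graph is connected.

[0, 0.5188, 2.3111, 3, 4.1701]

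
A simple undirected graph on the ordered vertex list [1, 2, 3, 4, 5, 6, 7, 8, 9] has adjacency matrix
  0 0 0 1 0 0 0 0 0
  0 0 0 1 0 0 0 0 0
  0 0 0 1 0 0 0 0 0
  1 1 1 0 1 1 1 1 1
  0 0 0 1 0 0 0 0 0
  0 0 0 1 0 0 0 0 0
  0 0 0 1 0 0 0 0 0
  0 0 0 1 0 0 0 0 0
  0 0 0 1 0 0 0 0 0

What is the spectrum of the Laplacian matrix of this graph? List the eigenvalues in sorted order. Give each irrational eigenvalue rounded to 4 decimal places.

Each diagonal entry of L is the vertex degree and each off-diagonal entry is -1 where an edge is present, 0 otherwise; in the order [1, 2, 3, 4, 5, 6, 7, 8, 9] the diagonal is [1, 1, 1, 8, 1, 1, 1, 1, 1]. Since every row of L sums to 0, the all-ones vector is in the kernel and 0 is an eigenvalue. By the matrix-tree theorem the graph has (1/9) * product of the nonzero eigenvalues = 1 spanning tree.

[0, 1, 1, 1, 1, 1, 1, 1, 9]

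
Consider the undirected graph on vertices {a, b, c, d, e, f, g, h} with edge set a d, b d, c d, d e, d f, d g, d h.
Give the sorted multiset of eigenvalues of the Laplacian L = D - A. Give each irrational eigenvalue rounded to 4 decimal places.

Reading degrees in the order [a, b, c, d, e, f, g, h] gives [1, 1, 1, 7, 1, 1, 1, 1]; set D = diag(1, 1, 1, 7, 1, 1, 1, 1) and form L = D - A. L is symmetric positive semidefinite, so every eigenvalue is real and nonnegative. The single zero eigenvalue shows the graph is connected. The largest eigenvalue, 8, is at most the vertex count 8. There is one zero in the spectrum, matching the 1 component.

[0, 1, 1, 1, 1, 1, 1, 8]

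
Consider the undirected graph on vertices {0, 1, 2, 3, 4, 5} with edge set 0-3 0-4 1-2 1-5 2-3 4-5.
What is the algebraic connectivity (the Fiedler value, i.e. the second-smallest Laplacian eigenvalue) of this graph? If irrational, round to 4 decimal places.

Reading degrees in the order [0, 1, 2, 3, 4, 5] gives [2, 2, 2, 2, 2, 2]; set D = diag(2, 2, 2, 2, 2, 2) and form L = D - A. The smallest Laplacian eigenvalue is always 0. The next one, lambda_2 = 1, measures how hard the graph is to disconnect: larger values mean better connectivity.

1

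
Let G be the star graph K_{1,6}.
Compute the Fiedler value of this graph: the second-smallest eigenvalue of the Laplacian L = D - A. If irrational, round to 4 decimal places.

1

The graph has 7 vertices and degree multiset [6, 1, 1, 1, 1, 1, 1]; D is the diagonal matrix of degrees and L = D - A. The smallest Laplacian eigenvalue is always 0. The next one, lambda_2 = 1, measures how hard the graph is to disconnect: larger values mean better connectivity. There is one zero in the spectrum, matching the 1 component.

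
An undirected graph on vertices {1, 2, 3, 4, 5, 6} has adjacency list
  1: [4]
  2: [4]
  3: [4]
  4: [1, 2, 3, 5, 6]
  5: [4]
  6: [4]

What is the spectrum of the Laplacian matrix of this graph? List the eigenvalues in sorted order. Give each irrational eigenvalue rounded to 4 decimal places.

Each diagonal entry of L is the vertex degree and each off-diagonal entry is -1 where an edge is present, 0 otherwise; in the order [1, 2, 3, 4, 5, 6] the diagonal is [1, 1, 1, 5, 1, 1]. Since every row of L sums to 0, the all-ones vector is in the kernel and 0 is an eigenvalue. The single zero eigenvalue shows the graph is connected. The largest eigenvalue, 6, is at most the vertex count 6.

[0, 1, 1, 1, 1, 6]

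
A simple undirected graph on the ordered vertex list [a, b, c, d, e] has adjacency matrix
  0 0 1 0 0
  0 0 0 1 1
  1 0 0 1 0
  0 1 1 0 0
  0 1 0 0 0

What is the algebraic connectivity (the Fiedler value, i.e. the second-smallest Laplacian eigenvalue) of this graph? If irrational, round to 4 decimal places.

0.3820

With the vertex order [a, b, c, d, e], the degrees are [1, 2, 2, 2, 1], giving D = diag(1, 2, 2, 2, 1) and L = D - A. The smallest Laplacian eigenvalue is always 0. The next one, lambda_2 = 0.3820, measures how hard the graph is to disconnect: larger values mean better connectivity. The eigenvalues sum to 8, which equals trace(L) = 2|E|.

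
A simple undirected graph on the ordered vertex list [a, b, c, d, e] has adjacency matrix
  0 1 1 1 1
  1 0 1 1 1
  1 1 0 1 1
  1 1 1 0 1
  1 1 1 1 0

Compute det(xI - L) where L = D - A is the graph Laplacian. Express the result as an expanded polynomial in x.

Each diagonal entry of L is the vertex degree and each off-diagonal entry is -1 where an edge is present, 0 otherwise; in the order [a, b, c, d, e] the diagonal is [4, 4, 4, 4, 4]. Computing det(xI - L) by cofactor expansion (or equivalently via sum-over-permutations) gives x^5 - 20x^4 + 150x^3 - 500x^2 + 625x. Since p(0) = det(-L) = 0, x divides p(x). The eigenvalues sum to 20, which equals trace(L) = 2|E|. By the matrix-tree theorem the graph has (1/5) * product of the nonzero eigenvalues = 125 spanning trees.

x^5 - 20x^4 + 150x^3 - 500x^2 + 625x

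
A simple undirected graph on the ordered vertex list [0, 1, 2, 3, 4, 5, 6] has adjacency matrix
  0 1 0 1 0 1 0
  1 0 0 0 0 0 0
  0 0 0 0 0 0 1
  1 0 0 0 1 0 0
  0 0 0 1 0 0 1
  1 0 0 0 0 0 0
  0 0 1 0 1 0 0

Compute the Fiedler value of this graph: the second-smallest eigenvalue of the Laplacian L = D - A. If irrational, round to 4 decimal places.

Reading degrees in the order [0, 1, 2, 3, 4, 5, 6] gives [3, 1, 1, 2, 2, 1, 2]; set D = diag(3, 1, 1, 2, 2, 1, 2) and form L = D - A. The smallest Laplacian eigenvalue is always 0. The next one, lambda_2 = 0.2254, measures how hard the graph is to disconnect: larger values mean better connectivity. The eigenvalues sum to 12, which equals trace(L) = 2|E|. By the matrix-tree theorem the graph has (1/7) * product of the nonzero eigenvalues = 1 spanning tree.

0.2254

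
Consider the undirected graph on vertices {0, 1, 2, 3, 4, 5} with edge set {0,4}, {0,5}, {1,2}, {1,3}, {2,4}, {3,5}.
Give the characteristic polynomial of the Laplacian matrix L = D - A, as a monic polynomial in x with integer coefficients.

x^6 - 12x^5 + 54x^4 - 112x^3 + 105x^2 - 36x

With the vertex order [0, 1, 2, 3, 4, 5], the degrees are [2, 2, 2, 2, 2, 2], giving D = diag(2, 2, 2, 2, 2, 2) and L = D - A. The eigenvalues of L are [0, 1, 1, 3, 3, 4]; the characteristic polynomial is the product of (x - lambda_i), which multiplies out to x^6 - 12x^5 + 54x^4 - 112x^3 + 105x^2 - 36x. The constant term is 0 because L is singular (the all-ones vector lies in its kernel). The largest eigenvalue, 4, is at most the vertex count 6.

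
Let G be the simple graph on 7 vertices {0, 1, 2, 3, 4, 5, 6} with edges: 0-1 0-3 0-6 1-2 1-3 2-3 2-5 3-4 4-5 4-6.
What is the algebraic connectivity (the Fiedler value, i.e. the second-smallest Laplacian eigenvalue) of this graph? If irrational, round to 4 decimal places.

1.3820

Reading degrees in the order [0, 1, 2, 3, 4, 5, 6] gives [3, 3, 3, 4, 3, 2, 2]; set D = diag(3, 3, 3, 4, 3, 2, 2) and form L = D - A. Computing the eigenvalues of L and sorting gives [0, 1.3820, 1.5858, 3.3820, 3.6180, 4.4142, 5.6180]. The Fiedler value lambda_2 = 1.3820 is strictly positive, so the graph is connected.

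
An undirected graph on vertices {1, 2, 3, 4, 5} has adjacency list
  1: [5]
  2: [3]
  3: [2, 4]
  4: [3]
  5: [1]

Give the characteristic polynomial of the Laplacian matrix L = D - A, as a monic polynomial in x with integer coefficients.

With the vertex order [1, 2, 3, 4, 5], the degrees are [1, 1, 2, 1, 1], giving D = diag(1, 1, 2, 1, 1) and L = D - A. L has integer entries, so p(x) = det(xI - L) has integer coefficients. Expanding the determinant yields x^5 - 6x^4 + 11x^3 - 6x^2. Since p(0) = det(-L) = 0, x divides p(x). The eigenvalues sum to 6, which equals trace(L) = 2|E|.

x^5 - 6x^4 + 11x^3 - 6x^2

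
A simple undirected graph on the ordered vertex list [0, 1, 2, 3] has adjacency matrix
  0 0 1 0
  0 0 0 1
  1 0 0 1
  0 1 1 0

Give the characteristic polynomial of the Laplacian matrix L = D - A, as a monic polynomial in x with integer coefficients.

x^4 - 6x^3 + 10x^2 - 4x

Each diagonal entry of L is the vertex degree and each off-diagonal entry is -1 where an edge is present, 0 otherwise; in the order [0, 1, 2, 3] the diagonal is [1, 1, 2, 2]. L has integer entries, so p(x) = det(xI - L) has integer coefficients. Expanding the determinant yields x^4 - 6x^3 + 10x^2 - 4x. The constant term is 0 because L is singular (the all-ones vector lies in its kernel). There is one zero in the spectrum, matching the 1 component.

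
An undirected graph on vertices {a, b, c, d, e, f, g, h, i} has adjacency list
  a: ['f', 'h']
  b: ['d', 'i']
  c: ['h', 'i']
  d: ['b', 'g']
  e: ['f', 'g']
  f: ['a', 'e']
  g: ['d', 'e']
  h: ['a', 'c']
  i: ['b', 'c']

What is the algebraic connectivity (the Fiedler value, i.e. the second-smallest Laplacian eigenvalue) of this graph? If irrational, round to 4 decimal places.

0.4679

With the vertex order [a, b, c, d, e, f, g, h, i], the degrees are [2, 2, 2, 2, 2, 2, 2, 2, 2], giving D = diag(2, 2, 2, 2, 2, 2, 2, 2, 2) and L = D - A. The sorted Laplacian eigenvalues are [0, 0.4679, 0.4679, 1.6527, 1.6527, 3, 3, 3.8794, 3.8794]; the algebraic connectivity is the second entry, 0.4679. The largest eigenvalue, 3.8794, is at most the vertex count 9. The eigenvalues sum to 18, which equals trace(L) = 2|E|.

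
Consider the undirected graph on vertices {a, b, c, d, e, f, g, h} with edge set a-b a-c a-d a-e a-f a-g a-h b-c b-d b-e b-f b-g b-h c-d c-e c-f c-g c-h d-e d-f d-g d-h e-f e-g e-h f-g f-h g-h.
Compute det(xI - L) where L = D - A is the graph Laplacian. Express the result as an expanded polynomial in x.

Reading degrees in the order [a, b, c, d, e, f, g, h] gives [7, 7, 7, 7, 7, 7, 7, 7]; set D = diag(7, 7, 7, 7, 7, 7, 7, 7) and form L = D - A. The eigenvalues of L are [0, 8, 8, 8, 8, 8, 8, 8]; the characteristic polynomial is the product of (x - lambda_i), which multiplies out to x^8 - 56x^7 + 1344x^6 - 17920x^5 + 143360x^4 - 688128x^3 + 1835008x^2 - 2097152x. Since p(0) = det(-L) = 0, x divides p(x). There is one zero in the spectrum, matching the 1 component.

x^8 - 56x^7 + 1344x^6 - 17920x^5 + 143360x^4 - 688128x^3 + 1835008x^2 - 2097152x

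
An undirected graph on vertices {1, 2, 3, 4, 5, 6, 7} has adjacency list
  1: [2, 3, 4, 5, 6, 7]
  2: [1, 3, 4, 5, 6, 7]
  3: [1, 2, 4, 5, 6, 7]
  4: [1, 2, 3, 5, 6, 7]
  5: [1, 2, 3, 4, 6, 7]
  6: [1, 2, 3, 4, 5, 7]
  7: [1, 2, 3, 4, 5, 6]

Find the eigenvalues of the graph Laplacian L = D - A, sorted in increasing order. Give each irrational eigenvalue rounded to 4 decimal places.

Each diagonal entry of L is the vertex degree and each off-diagonal entry is -1 where an edge is present, 0 otherwise; in the order [1, 2, 3, 4, 5, 6, 7] the diagonal is [6, 6, 6, 6, 6, 6, 6]. L is symmetric positive semidefinite, so every eigenvalue is real and nonnegative. The single zero eigenvalue shows the graph is connected. The eigenvalues sum to 42, which equals trace(L) = 2|E|.

[0, 7, 7, 7, 7, 7, 7]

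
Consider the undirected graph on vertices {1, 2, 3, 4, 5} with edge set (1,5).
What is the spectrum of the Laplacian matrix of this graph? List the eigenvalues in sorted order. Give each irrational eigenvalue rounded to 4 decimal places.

Each diagonal entry of L is the vertex degree and each off-diagonal entry is -1 where an edge is present, 0 otherwise; in the order [1, 2, 3, 4, 5] the diagonal is [1, 0, 0, 0, 1]. Since every row of L sums to 0, the all-ones vector is in the kernel and 0 is an eigenvalue. The 4 zero eigenvalues correspond to the 4 connected components. The largest eigenvalue, 2, is at most the vertex count 5.

[0, 0, 0, 0, 2]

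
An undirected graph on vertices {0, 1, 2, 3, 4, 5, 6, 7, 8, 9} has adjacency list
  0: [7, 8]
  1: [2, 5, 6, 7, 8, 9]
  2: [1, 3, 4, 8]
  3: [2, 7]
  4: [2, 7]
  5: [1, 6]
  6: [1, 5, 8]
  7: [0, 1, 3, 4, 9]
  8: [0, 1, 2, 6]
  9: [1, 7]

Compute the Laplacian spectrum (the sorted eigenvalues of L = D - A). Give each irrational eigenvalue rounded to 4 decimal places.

[0, 1.0384, 1.6370, 1.7313, 2, 2.9018, 3.9749, 5.5754, 5.6780, 7.4632]

With the vertex order [0, 1, 2, 3, 4, 5, 6, 7, 8, 9], the degrees are [2, 6, 4, 2, 2, 2, 3, 5, 4, 2], giving D = diag(2, 6, 4, 2, 2, 2, 3, 5, 4, 2) and L = D - A. L is symmetric positive semidefinite, so every eigenvalue is real and nonnegative. The single zero eigenvalue shows the graph is connected. By the matrix-tree theorem the graph has (1/10) * product of the nonzero eigenvalues = 1604 spanning trees. There is one zero in the spectrum, matching the 1 component.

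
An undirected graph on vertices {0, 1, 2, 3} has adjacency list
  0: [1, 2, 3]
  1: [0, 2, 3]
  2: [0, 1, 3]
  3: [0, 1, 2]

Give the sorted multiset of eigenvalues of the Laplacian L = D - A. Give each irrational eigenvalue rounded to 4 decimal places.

[0, 4, 4, 4]

With the vertex order [0, 1, 2, 3], the degrees are [3, 3, 3, 3], giving D = diag(3, 3, 3, 3) and L = D - A. The multiplicity of 0 as a Laplacian eigenvalue equals the number of connected components. The single zero eigenvalue shows the graph is connected. The largest eigenvalue, 4, is at most the vertex count 4. There is one zero in the spectrum, matching the 1 component.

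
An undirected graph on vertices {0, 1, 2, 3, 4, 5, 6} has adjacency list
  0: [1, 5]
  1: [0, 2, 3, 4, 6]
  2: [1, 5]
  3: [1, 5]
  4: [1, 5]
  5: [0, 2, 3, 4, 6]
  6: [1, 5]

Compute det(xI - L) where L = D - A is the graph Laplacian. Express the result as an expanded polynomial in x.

x^7 - 20x^6 + 155x^5 - 600x^4 + 1240x^3 - 1312x^2 + 560x

Reading degrees in the order [0, 1, 2, 3, 4, 5, 6] gives [2, 5, 2, 2, 2, 5, 2]; set D = diag(2, 5, 2, 2, 2, 5, 2) and form L = D - A. Computing det(xI - L) by cofactor expansion (or equivalently via sum-over-permutations) gives x^7 - 20x^6 + 155x^5 - 600x^4 + 1240x^3 - 1312x^2 + 560x. The constant term is 0 because L is singular (the all-ones vector lies in its kernel). The largest eigenvalue, 7, is at most the vertex count 7. By the matrix-tree theorem the graph has (1/7) * product of the nonzero eigenvalues = 80 spanning trees.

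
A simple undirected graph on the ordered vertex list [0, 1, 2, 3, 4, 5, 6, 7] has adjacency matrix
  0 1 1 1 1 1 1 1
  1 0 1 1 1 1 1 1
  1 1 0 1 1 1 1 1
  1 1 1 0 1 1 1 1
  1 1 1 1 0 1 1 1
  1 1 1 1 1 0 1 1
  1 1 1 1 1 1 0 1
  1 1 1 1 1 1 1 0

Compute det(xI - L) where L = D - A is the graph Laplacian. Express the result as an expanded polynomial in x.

Reading degrees in the order [0, 1, 2, 3, 4, 5, 6, 7] gives [7, 7, 7, 7, 7, 7, 7, 7]; set D = diag(7, 7, 7, 7, 7, 7, 7, 7) and form L = D - A. L has integer entries, so p(x) = det(xI - L) has integer coefficients. Expanding the determinant yields x^8 - 56x^7 + 1344x^6 - 17920x^5 + 143360x^4 - 688128x^3 + 1835008x^2 - 2097152x. Since p(0) = det(-L) = 0, x divides p(x). By the matrix-tree theorem the graph has (1/8) * product of the nonzero eigenvalues = 262144 spanning trees.

x^8 - 56x^7 + 1344x^6 - 17920x^5 + 143360x^4 - 688128x^3 + 1835008x^2 - 2097152x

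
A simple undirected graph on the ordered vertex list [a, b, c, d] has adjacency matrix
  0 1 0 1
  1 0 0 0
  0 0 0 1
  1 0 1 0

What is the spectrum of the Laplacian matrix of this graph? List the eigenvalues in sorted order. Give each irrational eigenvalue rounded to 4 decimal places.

Each diagonal entry of L is the vertex degree and each off-diagonal entry is -1 where an edge is present, 0 otherwise; in the order [a, b, c, d] the diagonal is [2, 1, 1, 2]. The multiplicity of 0 as a Laplacian eigenvalue equals the number of connected components. The single zero eigenvalue shows the graph is connected.

[0, 0.5858, 2, 3.4142]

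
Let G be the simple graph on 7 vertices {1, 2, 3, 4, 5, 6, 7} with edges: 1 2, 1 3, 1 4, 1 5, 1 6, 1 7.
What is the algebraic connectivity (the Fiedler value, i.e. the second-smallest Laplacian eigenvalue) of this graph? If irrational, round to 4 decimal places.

Reading degrees in the order [1, 2, 3, 4, 5, 6, 7] gives [6, 1, 1, 1, 1, 1, 1]; set D = diag(6, 1, 1, 1, 1, 1, 1) and form L = D - A. The smallest Laplacian eigenvalue is always 0. The next one, lambda_2 = 1, measures how hard the graph is to disconnect: larger values mean better connectivity. There is one zero in the spectrum, matching the 1 component.

1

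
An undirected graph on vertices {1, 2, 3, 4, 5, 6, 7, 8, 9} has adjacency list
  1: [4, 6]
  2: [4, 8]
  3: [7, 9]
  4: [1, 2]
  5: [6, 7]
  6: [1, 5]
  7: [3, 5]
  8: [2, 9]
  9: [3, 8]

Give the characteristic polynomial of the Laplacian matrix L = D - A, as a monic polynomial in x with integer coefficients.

Each diagonal entry of L is the vertex degree and each off-diagonal entry is -1 where an edge is present, 0 otherwise; in the order [1, 2, 3, 4, 5, 6, 7, 8, 9] the diagonal is [2, 2, 2, 2, 2, 2, 2, 2, 2]. Computing det(xI - L) by cofactor expansion (or equivalently via sum-over-permutations) gives x^9 - 18x^8 + 135x^7 - 546x^6 + 1287x^5 - 1782x^4 + 1386x^3 - 540x^2 + 81x. Since p(0) = det(-L) = 0, x divides p(x). The eigenvalues sum to 18, which equals trace(L) = 2|E|.

x^9 - 18x^8 + 135x^7 - 546x^6 + 1287x^5 - 1782x^4 + 1386x^3 - 540x^2 + 81x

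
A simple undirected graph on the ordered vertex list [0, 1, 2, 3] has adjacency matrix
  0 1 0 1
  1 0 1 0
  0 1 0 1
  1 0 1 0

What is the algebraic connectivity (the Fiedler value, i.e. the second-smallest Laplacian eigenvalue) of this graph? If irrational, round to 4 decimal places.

Each diagonal entry of L is the vertex degree and each off-diagonal entry is -1 where an edge is present, 0 otherwise; in the order [0, 1, 2, 3] the diagonal is [2, 2, 2, 2]. The sorted Laplacian eigenvalues are [0, 2, 2, 4]; the algebraic connectivity is the second entry, 2.

2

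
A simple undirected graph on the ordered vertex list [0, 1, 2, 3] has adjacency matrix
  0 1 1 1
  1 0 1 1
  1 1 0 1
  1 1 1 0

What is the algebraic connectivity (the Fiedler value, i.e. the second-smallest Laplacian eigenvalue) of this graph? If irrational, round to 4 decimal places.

With the vertex order [0, 1, 2, 3], the degrees are [3, 3, 3, 3], giving D = diag(3, 3, 3, 3) and L = D - A. The sorted Laplacian eigenvalues are [0, 4, 4, 4]; the algebraic connectivity is the second entry, 4. There is one zero in the spectrum, matching the 1 component.

4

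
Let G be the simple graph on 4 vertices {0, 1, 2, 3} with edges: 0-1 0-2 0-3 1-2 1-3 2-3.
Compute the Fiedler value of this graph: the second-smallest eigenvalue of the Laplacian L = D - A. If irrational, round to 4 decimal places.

4

Reading degrees in the order [0, 1, 2, 3] gives [3, 3, 3, 3]; set D = diag(3, 3, 3, 3) and form L = D - A. The sorted Laplacian eigenvalues are [0, 4, 4, 4]; the algebraic connectivity is the second entry, 4.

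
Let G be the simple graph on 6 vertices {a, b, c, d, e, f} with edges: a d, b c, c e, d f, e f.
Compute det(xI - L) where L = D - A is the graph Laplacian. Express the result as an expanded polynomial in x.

x^6 - 10x^5 + 36x^4 - 56x^3 + 35x^2 - 6x

With the vertex order [a, b, c, d, e, f], the degrees are [1, 1, 2, 2, 2, 2], giving D = diag(1, 1, 2, 2, 2, 2) and L = D - A. Computing det(xI - L) by cofactor expansion (or equivalently via sum-over-permutations) gives x^6 - 10x^5 + 36x^4 - 56x^3 + 35x^2 - 6x. Since p(0) = det(-L) = 0, x divides p(x). The largest eigenvalue, 3.7321, is at most the vertex count 6. By the matrix-tree theorem the graph has (1/6) * product of the nonzero eigenvalues = 1 spanning tree.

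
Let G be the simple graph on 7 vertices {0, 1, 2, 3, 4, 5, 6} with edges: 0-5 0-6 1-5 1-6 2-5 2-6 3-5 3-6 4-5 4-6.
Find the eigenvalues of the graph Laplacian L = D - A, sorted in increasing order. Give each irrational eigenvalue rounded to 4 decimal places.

With the vertex order [0, 1, 2, 3, 4, 5, 6], the degrees are [2, 2, 2, 2, 2, 5, 5], giving D = diag(2, 2, 2, 2, 2, 5, 5) and L = D - A. Diagonalising L (or applying a numerical eigensolver to the 7x7 matrix) gives the spectrum above.

[0, 2, 2, 2, 2, 5, 7]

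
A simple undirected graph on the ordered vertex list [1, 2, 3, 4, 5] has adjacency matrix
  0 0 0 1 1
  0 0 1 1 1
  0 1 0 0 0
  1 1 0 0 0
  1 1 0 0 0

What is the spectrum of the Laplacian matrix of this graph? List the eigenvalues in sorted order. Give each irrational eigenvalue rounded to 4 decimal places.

With the vertex order [1, 2, 3, 4, 5], the degrees are [2, 3, 1, 2, 2], giving D = diag(2, 3, 1, 2, 2) and L = D - A. L is symmetric positive semidefinite, so every eigenvalue is real and nonnegative. The eigenvalues sum to 10, which equals trace(L) = 2|E|. By the matrix-tree theorem the graph has (1/5) * product of the nonzero eigenvalues = 4 spanning trees.

[0, 0.8299, 2, 2.6889, 4.4812]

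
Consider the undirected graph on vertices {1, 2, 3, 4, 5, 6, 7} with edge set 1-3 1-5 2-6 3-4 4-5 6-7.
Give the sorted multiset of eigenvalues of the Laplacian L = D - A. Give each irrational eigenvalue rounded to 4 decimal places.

Reading degrees in the order [1, 2, 3, 4, 5, 6, 7] gives [2, 1, 2, 2, 2, 2, 1]; set D = diag(2, 1, 2, 2, 2, 2, 1) and form L = D - A. Diagonalising L (or applying a numerical eigensolver to the 7x7 matrix) gives the spectrum above. The 2 zero eigenvalues correspond to the 2 connected components. There are 2 zeros in the spectrum, matching the 2 components. The eigenvalues sum to 12, which equals trace(L) = 2|E|.

[0, 0, 1, 2, 2, 3, 4]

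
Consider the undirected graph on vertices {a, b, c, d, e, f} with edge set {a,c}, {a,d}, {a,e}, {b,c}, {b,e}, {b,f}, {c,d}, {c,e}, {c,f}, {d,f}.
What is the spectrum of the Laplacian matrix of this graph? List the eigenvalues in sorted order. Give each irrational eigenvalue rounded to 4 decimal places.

With the vertex order [a, b, c, d, e, f], the degrees are [3, 3, 5, 3, 3, 3], giving D = diag(3, 3, 5, 3, 3, 3) and L = D - A. L is symmetric positive semidefinite, so every eigenvalue is real and nonnegative.

[0, 2.3820, 2.3820, 4.6180, 4.6180, 6]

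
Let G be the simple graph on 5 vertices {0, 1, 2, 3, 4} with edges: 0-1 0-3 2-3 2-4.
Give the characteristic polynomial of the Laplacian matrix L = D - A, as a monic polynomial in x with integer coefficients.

With the vertex order [0, 1, 2, 3, 4], the degrees are [2, 1, 2, 2, 1], giving D = diag(2, 1, 2, 2, 1) and L = D - A. Computing det(xI - L) by cofactor expansion (or equivalently via sum-over-permutations) gives x^5 - 8x^4 + 21x^3 - 20x^2 + 5x. The constant term is 0 because L is singular (the all-ones vector lies in its kernel).

x^5 - 8x^4 + 21x^3 - 20x^2 + 5x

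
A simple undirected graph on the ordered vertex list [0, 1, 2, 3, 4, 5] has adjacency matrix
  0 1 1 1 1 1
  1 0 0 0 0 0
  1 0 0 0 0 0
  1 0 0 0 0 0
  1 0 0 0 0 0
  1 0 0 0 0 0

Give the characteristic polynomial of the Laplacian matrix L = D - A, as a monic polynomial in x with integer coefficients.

x^6 - 10x^5 + 30x^4 - 40x^3 + 25x^2 - 6x

Each diagonal entry of L is the vertex degree and each off-diagonal entry is -1 where an edge is present, 0 otherwise; in the order [0, 1, 2, 3, 4, 5] the diagonal is [5, 1, 1, 1, 1, 1]. L has integer entries, so p(x) = det(xI - L) has integer coefficients. Expanding the determinant yields x^6 - 10x^5 + 30x^4 - 40x^3 + 25x^2 - 6x. The coefficient of x^5 equals -trace(L) = -10, matching the sum of degrees. The largest eigenvalue, 6, is at most the vertex count 6.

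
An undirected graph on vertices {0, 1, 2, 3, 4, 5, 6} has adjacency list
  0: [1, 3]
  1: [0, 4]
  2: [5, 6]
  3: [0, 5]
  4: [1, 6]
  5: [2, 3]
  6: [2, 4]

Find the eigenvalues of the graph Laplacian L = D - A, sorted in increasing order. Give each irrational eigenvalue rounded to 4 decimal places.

With the vertex order [0, 1, 2, 3, 4, 5, 6], the degrees are [2, 2, 2, 2, 2, 2, 2], giving D = diag(2, 2, 2, 2, 2, 2, 2) and L = D - A. Diagonalising L (or applying a numerical eigensolver to the 7x7 matrix) gives the spectrum above. The single zero eigenvalue shows the graph is connected.

[0, 0.7530, 0.7530, 2.4450, 2.4450, 3.8019, 3.8019]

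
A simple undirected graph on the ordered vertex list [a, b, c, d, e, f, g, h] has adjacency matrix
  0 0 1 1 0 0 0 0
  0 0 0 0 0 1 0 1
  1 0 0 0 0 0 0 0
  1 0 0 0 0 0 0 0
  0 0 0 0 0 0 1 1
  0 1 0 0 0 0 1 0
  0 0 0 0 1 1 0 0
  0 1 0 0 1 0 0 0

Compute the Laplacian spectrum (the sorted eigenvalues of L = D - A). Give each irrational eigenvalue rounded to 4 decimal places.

[0, 0, 1, 1.3820, 1.3820, 3, 3.6180, 3.6180]

With the vertex order [a, b, c, d, e, f, g, h], the degrees are [2, 2, 1, 1, 2, 2, 2, 2], giving D = diag(2, 2, 1, 1, 2, 2, 2, 2) and L = D - A. L is symmetric positive semidefinite, so every eigenvalue is real and nonnegative. The 2 zero eigenvalues correspond to the 2 connected components.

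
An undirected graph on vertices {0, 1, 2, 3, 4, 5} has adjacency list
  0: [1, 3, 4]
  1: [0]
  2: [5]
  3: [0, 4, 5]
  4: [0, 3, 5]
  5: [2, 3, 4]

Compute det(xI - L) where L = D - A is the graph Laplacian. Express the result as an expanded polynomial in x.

With the vertex order [0, 1, 2, 3, 4, 5], the degrees are [3, 1, 1, 3, 3, 3], giving D = diag(3, 1, 1, 3, 3, 3) and L = D - A. Computing det(xI - L) by cofactor expansion (or equivalently via sum-over-permutations) gives x^6 - 14x^5 + 72x^4 - 164x^3 + 156x^2 - 48x. Since p(0) = det(-L) = 0, x divides p(x). The largest eigenvalue, 4.7321, is at most the vertex count 6. By the matrix-tree theorem the graph has (1/6) * product of the nonzero eigenvalues = 8 spanning trees.

x^6 - 14x^5 + 72x^4 - 164x^3 + 156x^2 - 48x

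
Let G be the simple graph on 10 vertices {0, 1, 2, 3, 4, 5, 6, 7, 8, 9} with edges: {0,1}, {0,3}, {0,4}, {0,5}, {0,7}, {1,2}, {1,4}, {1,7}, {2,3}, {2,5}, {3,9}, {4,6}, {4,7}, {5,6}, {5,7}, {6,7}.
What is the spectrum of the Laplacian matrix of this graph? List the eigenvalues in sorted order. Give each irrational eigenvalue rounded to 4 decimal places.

[0, 0, 0.6375, 2.1358, 3.0674, 3.6270, 4.2199, 5.3914, 6.2187, 6.7023]

Reading degrees in the order [0, 1, 2, 3, 4, 5, 6, 7, 8, 9] gives [5, 4, 3, 3, 4, 4, 3, 5, 0, 1]; set D = diag(5, 4, 3, 3, 4, 4, 3, 5, 0, 1) and form L = D - A. Since every row of L sums to 0, the all-ones vector is in the kernel and 0 is an eigenvalue. The 2 zero eigenvalues correspond to the 2 connected components. There are 2 zeros in the spectrum, matching the 2 components.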